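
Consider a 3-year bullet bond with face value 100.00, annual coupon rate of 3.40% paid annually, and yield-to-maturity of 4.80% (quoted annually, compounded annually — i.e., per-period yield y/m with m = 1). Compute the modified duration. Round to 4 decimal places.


Coupon per period c = face * coupon_rate / m = 3.400000
Periods per year m = 1; per-period yield y/m = 0.048000
Number of cashflows N = 3
Cashflows (t years, CF_t, discount factor 1/(1+y/m)^(m*t), PV):
  t = 1.0000: CF_t = 3.400000, DF = 0.954198, PV = 3.244275
  t = 2.0000: CF_t = 3.400000, DF = 0.910495, PV = 3.095682
  t = 3.0000: CF_t = 103.400000, DF = 0.868793, PV = 89.833163
Price P = sum_t PV_t = 96.173120
First compute Macaulay numerator sum_t t * PV_t:
  t * PV_t at t = 1.0000: 3.244275
  t * PV_t at t = 2.0000: 6.191364
  t * PV_t at t = 3.0000: 269.499489
Macaulay duration D = 278.935128 / 96.173120 = 2.900344
Modified duration = D / (1 + y/m) = 2.900344 / (1 + 0.048000) = 2.767504

Answer: Modified duration = 2.7675


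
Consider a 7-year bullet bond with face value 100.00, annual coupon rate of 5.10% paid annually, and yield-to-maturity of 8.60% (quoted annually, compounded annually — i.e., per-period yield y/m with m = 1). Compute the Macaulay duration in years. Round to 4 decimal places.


Coupon per period c = face * coupon_rate / m = 5.100000
Periods per year m = 1; per-period yield y/m = 0.086000
Number of cashflows N = 7
Cashflows (t years, CF_t, discount factor 1/(1+y/m)^(m*t), PV):
  t = 1.0000: CF_t = 5.100000, DF = 0.920810, PV = 4.696133
  t = 2.0000: CF_t = 5.100000, DF = 0.847892, PV = 4.324247
  t = 3.0000: CF_t = 5.100000, DF = 0.780747, PV = 3.981812
  t = 4.0000: CF_t = 5.100000, DF = 0.718920, PV = 3.666493
  t = 5.0000: CF_t = 5.100000, DF = 0.661989, PV = 3.376145
  t = 6.0000: CF_t = 5.100000, DF = 0.609566, PV = 3.108789
  t = 7.0000: CF_t = 105.100000, DF = 0.561295, PV = 58.992111
Price P = sum_t PV_t = 82.145729
Macaulay numerator sum_t t * PV_t:
  t * PV_t at t = 1.0000: 4.696133
  t * PV_t at t = 2.0000: 8.648495
  t * PV_t at t = 3.0000: 11.945435
  t * PV_t at t = 4.0000: 14.665973
  t * PV_t at t = 5.0000: 16.880723
  t * PV_t at t = 6.0000: 18.652733
  t * PV_t at t = 7.0000: 412.944779
Macaulay duration D = (sum_t t * PV_t) / P = 488.434270 / 82.145729 = 5.945948

Answer: Macaulay duration = 5.9459 years


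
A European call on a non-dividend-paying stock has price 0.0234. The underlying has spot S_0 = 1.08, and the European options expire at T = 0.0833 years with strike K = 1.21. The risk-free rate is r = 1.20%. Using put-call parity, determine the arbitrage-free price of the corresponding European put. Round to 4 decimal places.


Answer: Put price = 0.1522

Derivation:
Put-call parity: C - P = S_0 * exp(-qT) - K * exp(-rT).
S_0 * exp(-qT) = 1.0800 * 1.00000000 = 1.08000000
K * exp(-rT) = 1.2100 * 0.99900090 = 1.20879109
P = C - S*exp(-qT) + K*exp(-rT)
P = 0.0234 - 1.08000000 + 1.20879109 = 0.1522


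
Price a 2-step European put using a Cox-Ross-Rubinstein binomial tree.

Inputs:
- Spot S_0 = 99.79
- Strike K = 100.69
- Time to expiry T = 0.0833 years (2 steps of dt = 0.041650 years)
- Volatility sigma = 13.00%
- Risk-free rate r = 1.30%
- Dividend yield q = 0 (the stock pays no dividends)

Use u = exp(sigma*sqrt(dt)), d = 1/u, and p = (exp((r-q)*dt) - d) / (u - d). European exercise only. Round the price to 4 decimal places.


dt = T/N = 0.041650
u = exp(sigma*sqrt(dt)) = 1.026886; d = 1/u = 0.973818
p = (exp((r-q)*dt) - d) / (u - d) = 0.503573
Discount per step: exp(-r*dt) = 0.999459
Stock lattice S(k, i) with i counting down-moves:
  k=0: S(0,0) = 99.7900
  k=1: S(1,0) = 102.4729; S(1,1) = 97.1773
  k=2: S(2,0) = 105.2280; S(2,1) = 99.7900; S(2,2) = 94.6330
Terminal payoffs V(N, i) = max(K - S_T, 0):
  V(2,0) = 0.000000; V(2,1) = 0.900000; V(2,2) = 6.056994
Backward induction: V(k, i) = exp(-r*dt) * [p * V(k+1, i) + (1-p) * V(k+1, i+1)].
  V(1,0) = exp(-r*dt) * [p*0.000000 + (1-p)*0.900000] = 0.446542
  V(1,1) = exp(-r*dt) * [p*0.900000 + (1-p)*6.056994] = 3.458196
  V(0,0) = exp(-r*dt) * [p*0.446542 + (1-p)*3.458196] = 1.940556

Answer: Price = V(0,0) = 1.9406


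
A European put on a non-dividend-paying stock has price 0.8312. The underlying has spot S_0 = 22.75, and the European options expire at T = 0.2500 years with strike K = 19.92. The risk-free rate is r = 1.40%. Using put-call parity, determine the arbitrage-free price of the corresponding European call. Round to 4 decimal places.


Answer: Call price = 3.7308

Derivation:
Put-call parity: C - P = S_0 * exp(-qT) - K * exp(-rT).
S_0 * exp(-qT) = 22.7500 * 1.00000000 = 22.75000000
K * exp(-rT) = 19.9200 * 0.99650612 = 19.85040187
C = P + S*exp(-qT) - K*exp(-rT)
C = 0.8312 + 22.75000000 - 19.85040187 = 3.7308


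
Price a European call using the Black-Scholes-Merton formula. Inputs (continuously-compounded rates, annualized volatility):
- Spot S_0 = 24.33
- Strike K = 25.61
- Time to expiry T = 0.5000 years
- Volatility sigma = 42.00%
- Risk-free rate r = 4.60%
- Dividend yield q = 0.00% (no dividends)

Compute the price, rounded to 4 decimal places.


Answer: Price = 2.5775

Derivation:
d1 = (ln(S/K) + (r - q + 0.5*sigma^2) * T) / (sigma * sqrt(T)) = 0.05329315
d2 = d1 - sigma * sqrt(T) = -0.24369170
exp(-rT) = 0.97726248; exp(-qT) = 1.00000000
C = S_0 * exp(-qT) * N(d1) - K * exp(-rT) * N(d2)
N(d1) = 0.52125083; N(d2) = 0.40373480
C = 24.3300 * 1.00000000 * 0.52125083 - 25.6100 * 0.97726248 * 0.40373480 = 2.5775


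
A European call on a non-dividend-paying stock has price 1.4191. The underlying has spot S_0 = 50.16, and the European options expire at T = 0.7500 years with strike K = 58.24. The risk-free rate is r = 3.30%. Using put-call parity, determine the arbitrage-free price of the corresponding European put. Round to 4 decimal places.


Put-call parity: C - P = S_0 * exp(-qT) - K * exp(-rT).
S_0 * exp(-qT) = 50.1600 * 1.00000000 = 50.16000000
K * exp(-rT) = 58.2400 * 0.97555377 = 56.81625156
P = C - S*exp(-qT) + K*exp(-rT)
P = 1.4191 - 50.16000000 + 56.81625156 = 8.0754

Answer: Put price = 8.0754


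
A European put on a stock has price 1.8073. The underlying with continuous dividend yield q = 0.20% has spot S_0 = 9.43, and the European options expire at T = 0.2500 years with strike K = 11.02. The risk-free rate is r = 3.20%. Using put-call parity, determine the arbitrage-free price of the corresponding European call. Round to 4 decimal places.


Answer: Call price = 0.3004

Derivation:
Put-call parity: C - P = S_0 * exp(-qT) - K * exp(-rT).
S_0 * exp(-qT) = 9.4300 * 0.99950012 = 9.42528618
K * exp(-rT) = 11.0200 * 0.99203191 = 10.93219170
C = P + S*exp(-qT) - K*exp(-rT)
C = 1.8073 + 9.42528618 - 10.93219170 = 0.3004


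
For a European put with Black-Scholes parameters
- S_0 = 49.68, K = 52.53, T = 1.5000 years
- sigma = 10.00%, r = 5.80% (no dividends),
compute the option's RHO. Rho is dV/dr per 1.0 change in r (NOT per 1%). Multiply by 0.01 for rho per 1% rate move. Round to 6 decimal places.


d1 = 0.3161311679; d2 = 0.1936566808
phi(d1) = 0.3794972263; exp(-qT) = 1.0000000000; exp(-rT) = 0.9166770956
N(-d2) = 0.4232223567
Rho = -K*T*exp(-rT)*N(-d2) = -52.5300 * 1.5000 * 0.9166770956 * 0.4232223567 = -30.569170

Answer: Rho = -30.569170


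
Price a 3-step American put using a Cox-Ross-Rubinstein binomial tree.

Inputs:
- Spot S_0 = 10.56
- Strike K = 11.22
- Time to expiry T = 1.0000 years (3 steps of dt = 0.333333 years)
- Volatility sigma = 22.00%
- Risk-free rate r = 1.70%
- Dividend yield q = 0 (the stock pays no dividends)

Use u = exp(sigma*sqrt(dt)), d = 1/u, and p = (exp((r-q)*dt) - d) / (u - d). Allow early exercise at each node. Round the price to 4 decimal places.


dt = T/N = 0.333333
u = exp(sigma*sqrt(dt)) = 1.135436; d = 1/u = 0.880719
p = (exp((r-q)*dt) - d) / (u - d) = 0.490598
Discount per step: exp(-r*dt) = 0.994349
Stock lattice S(k, i) with i counting down-moves:
  k=0: S(0,0) = 10.5600
  k=1: S(1,0) = 11.9902; S(1,1) = 9.3004
  k=2: S(2,0) = 13.6141; S(2,1) = 10.5600; S(2,2) = 8.1910
  k=3: S(3,0) = 15.4580; S(3,1) = 11.9902; S(3,2) = 9.3004; S(3,3) = 7.2140
Terminal payoffs V(N, i) = max(K - S_T, 0):
  V(3,0) = 0.000000; V(3,1) = 0.000000; V(3,2) = 1.919611; V(3,3) = 4.006011
Backward induction: V(k, i) = exp(-r*dt) * [p * V(k+1, i) + (1-p) * V(k+1, i+1)]; then take max(V_cont, immediate exercise) for American.
  V(2,0) = exp(-r*dt) * [p*0.000000 + (1-p)*0.000000] = 0.000000; exercise = 0.000000; V(2,0) = max -> 0.000000
  V(2,1) = exp(-r*dt) * [p*0.000000 + (1-p)*1.919611] = 0.972328; exercise = 0.660000; V(2,1) = max -> 0.972328
  V(2,2) = exp(-r*dt) * [p*1.919611 + (1-p)*4.006011] = 2.965574; exercise = 3.028974; V(2,2) = max -> 3.028974
  V(1,0) = exp(-r*dt) * [p*0.000000 + (1-p)*0.972328] = 0.492506; exercise = 0.000000; V(1,0) = max -> 0.492506
  V(1,1) = exp(-r*dt) * [p*0.972328 + (1-p)*3.028974] = 2.008572; exercise = 1.919611; V(1,1) = max -> 2.008572
  V(0,0) = exp(-r*dt) * [p*0.492506 + (1-p)*2.008572] = 1.257646; exercise = 0.660000; V(0,0) = max -> 1.257646

Answer: Price = V(0,0) = 1.2576


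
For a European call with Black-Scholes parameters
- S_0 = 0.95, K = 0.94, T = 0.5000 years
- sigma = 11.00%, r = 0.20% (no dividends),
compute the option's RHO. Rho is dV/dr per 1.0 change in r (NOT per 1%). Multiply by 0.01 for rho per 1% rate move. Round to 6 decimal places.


d1 = 0.1877961102; d2 = 0.1100143643
phi(d1) = 0.3919691181; exp(-qT) = 1.0000000000; exp(-rT) = 0.9990004998
N(d2) = 0.5438010085
Rho = K*T*exp(-rT)*N(d2) = 0.9400 * 0.5000 * 0.9990004998 * 0.5438010085 = 0.255331

Answer: Rho = 0.255331


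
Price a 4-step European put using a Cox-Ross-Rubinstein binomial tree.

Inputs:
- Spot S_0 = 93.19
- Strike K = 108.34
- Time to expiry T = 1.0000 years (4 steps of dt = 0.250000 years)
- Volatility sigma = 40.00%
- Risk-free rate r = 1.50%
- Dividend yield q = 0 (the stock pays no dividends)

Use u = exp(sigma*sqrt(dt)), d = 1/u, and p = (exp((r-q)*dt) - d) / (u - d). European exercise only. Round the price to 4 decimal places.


Answer: Price = V(0,0) = 24.2272

Derivation:
dt = T/N = 0.250000
u = exp(sigma*sqrt(dt)) = 1.221403; d = 1/u = 0.818731
p = (exp((r-q)*dt) - d) / (u - d) = 0.459496
Discount per step: exp(-r*dt) = 0.996257
Stock lattice S(k, i) with i counting down-moves:
  k=0: S(0,0) = 93.1900
  k=1: S(1,0) = 113.8225; S(1,1) = 76.2975
  k=2: S(2,0) = 139.0231; S(2,1) = 93.1900; S(2,2) = 62.4671
  k=3: S(3,0) = 169.8033; S(3,1) = 113.8225; S(3,2) = 76.2975; S(3,3) = 51.1438
  k=4: S(4,0) = 207.3982; S(4,1) = 139.0231; S(4,2) = 93.1900; S(4,3) = 62.4671; S(4,4) = 41.8730
Terminal payoffs V(N, i) = max(K - S_T, 0):
  V(4,0) = 0.000000; V(4,1) = 0.000000; V(4,2) = 15.150000; V(4,3) = 45.872875; V(4,4) = 66.467034
Backward induction: V(k, i) = exp(-r*dt) * [p * V(k+1, i) + (1-p) * V(k+1, i+1)].
  V(3,0) = exp(-r*dt) * [p*0.000000 + (1-p)*0.000000] = 0.000000
  V(3,1) = exp(-r*dt) * [p*0.000000 + (1-p)*15.150000] = 8.157982
  V(3,2) = exp(-r*dt) * [p*15.150000 + (1-p)*45.872875] = 31.636967
  V(3,3) = exp(-r*dt) * [p*45.872875 + (1-p)*66.467034] = 56.790729
  V(2,0) = exp(-r*dt) * [p*0.000000 + (1-p)*8.157982] = 4.392915
  V(2,1) = exp(-r*dt) * [p*8.157982 + (1-p)*31.636967] = 20.770425
  V(2,2) = exp(-r*dt) * [p*31.636967 + (1-p)*56.790729] = 45.063364
  V(1,0) = exp(-r*dt) * [p*4.392915 + (1-p)*20.770425] = 13.195444
  V(1,1) = exp(-r*dt) * [p*20.770425 + (1-p)*45.063364] = 33.773959
  V(0,0) = exp(-r*dt) * [p*13.195444 + (1-p)*33.773959] = 24.227186


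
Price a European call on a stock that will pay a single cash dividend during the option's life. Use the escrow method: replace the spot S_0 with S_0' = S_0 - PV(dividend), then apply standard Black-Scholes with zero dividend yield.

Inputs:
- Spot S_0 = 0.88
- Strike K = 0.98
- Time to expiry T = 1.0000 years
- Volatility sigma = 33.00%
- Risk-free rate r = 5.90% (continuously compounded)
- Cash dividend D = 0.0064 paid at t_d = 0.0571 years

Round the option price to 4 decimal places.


PV(D) = D * exp(-r * t_d) = 0.0064 * 0.99663677 = 0.00637848
S_0' = S_0 - PV(D) = 0.8800 - 0.00637848 = 0.87362152
d1 = (ln(S_0'/K) + (r + sigma^2/2)*T) / (sigma*sqrt(T)) = -0.00441008
d2 = d1 - sigma*sqrt(T) = -0.33441008
exp(-rT) = 0.94270677
N(d1) = 0.49824064; N(d2) = 0.36903507
C = S_0' * N(d1) - K * exp(-rT) * N(d2) = 0.87362152 * 0.49824064 - 0.9800 * 0.94270677 * 0.36903507 = 0.0943

Answer: Price = 0.0943


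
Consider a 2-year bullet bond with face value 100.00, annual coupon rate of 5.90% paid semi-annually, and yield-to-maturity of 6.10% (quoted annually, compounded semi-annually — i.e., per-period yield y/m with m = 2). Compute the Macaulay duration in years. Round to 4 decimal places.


Answer: Macaulay duration = 1.9155 years

Derivation:
Coupon per period c = face * coupon_rate / m = 2.950000
Periods per year m = 2; per-period yield y/m = 0.030500
Number of cashflows N = 4
Cashflows (t years, CF_t, discount factor 1/(1+y/m)^(m*t), PV):
  t = 0.5000: CF_t = 2.950000, DF = 0.970403, PV = 2.862688
  t = 1.0000: CF_t = 2.950000, DF = 0.941681, PV = 2.777960
  t = 1.5000: CF_t = 2.950000, DF = 0.913810, PV = 2.695740
  t = 2.0000: CF_t = 102.950000, DF = 0.886764, PV = 91.292346
Price P = sum_t PV_t = 99.628734
Macaulay numerator sum_t t * PV_t:
  t * PV_t at t = 0.5000: 1.431344
  t * PV_t at t = 1.0000: 2.777960
  t * PV_t at t = 1.5000: 4.043610
  t * PV_t at t = 2.0000: 182.584692
Macaulay duration D = (sum_t t * PV_t) / P = 190.837606 / 99.628734 = 1.915488


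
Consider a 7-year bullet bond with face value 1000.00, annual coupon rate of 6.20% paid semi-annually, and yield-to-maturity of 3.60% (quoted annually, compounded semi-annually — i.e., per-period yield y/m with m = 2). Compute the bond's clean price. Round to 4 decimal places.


Answer: Price = 1159.6193

Derivation:
Coupon per period c = face * coupon_rate / m = 31.000000
Periods per year m = 2; per-period yield y/m = 0.018000
Number of cashflows N = 14
Cashflows (t years, CF_t, discount factor 1/(1+y/m)^(m*t), PV):
  t = 0.5000: CF_t = 31.000000, DF = 0.982318, PV = 30.451866
  t = 1.0000: CF_t = 31.000000, DF = 0.964949, PV = 29.913425
  t = 1.5000: CF_t = 31.000000, DF = 0.947887, PV = 29.384504
  t = 2.0000: CF_t = 31.000000, DF = 0.931127, PV = 28.864935
  t = 2.5000: CF_t = 31.000000, DF = 0.914663, PV = 28.354553
  t = 3.0000: CF_t = 31.000000, DF = 0.898490, PV = 27.853195
  t = 3.5000: CF_t = 31.000000, DF = 0.882603, PV = 27.360703
  t = 4.0000: CF_t = 31.000000, DF = 0.866997, PV = 26.876918
  t = 4.5000: CF_t = 31.000000, DF = 0.851667, PV = 26.401688
  t = 5.0000: CF_t = 31.000000, DF = 0.836608, PV = 25.934860
  t = 5.5000: CF_t = 31.000000, DF = 0.821816, PV = 25.476287
  t = 6.0000: CF_t = 31.000000, DF = 0.807285, PV = 25.025822
  t = 6.5000: CF_t = 31.000000, DF = 0.793010, PV = 24.583323
  t = 7.0000: CF_t = 1031.000000, DF = 0.778989, PV = 803.137257
Price P = sum_t PV_t = 1159.619337


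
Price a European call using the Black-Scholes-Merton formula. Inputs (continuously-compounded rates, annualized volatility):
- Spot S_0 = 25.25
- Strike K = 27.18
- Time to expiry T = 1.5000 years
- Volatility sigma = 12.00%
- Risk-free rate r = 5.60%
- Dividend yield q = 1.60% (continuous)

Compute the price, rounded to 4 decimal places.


Answer: Price = 1.2908

Derivation:
d1 = (ln(S/K) + (r - q + 0.5*sigma^2) * T) / (sigma * sqrt(T)) = -0.01942754
d2 = d1 - sigma * sqrt(T) = -0.16639692
exp(-rT) = 0.91943126; exp(-qT) = 0.97628571
C = S_0 * exp(-qT) * N(d1) - K * exp(-rT) * N(d2)
N(d1) = 0.49225002; N(d2) = 0.43392230
C = 25.2500 * 0.97628571 * 0.49225002 - 27.1800 * 0.91943126 * 0.43392230 = 1.2908


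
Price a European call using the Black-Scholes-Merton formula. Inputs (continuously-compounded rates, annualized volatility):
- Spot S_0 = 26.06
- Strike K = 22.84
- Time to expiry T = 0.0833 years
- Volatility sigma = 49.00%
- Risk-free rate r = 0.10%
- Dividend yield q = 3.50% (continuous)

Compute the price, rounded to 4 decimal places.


Answer: Price = 3.4836

Derivation:
d1 = (ln(S/K) + (r - q + 0.5*sigma^2) * T) / (sigma * sqrt(T)) = 0.98326737
d2 = d1 - sigma * sqrt(T) = 0.84184484
exp(-rT) = 0.99991670; exp(-qT) = 0.99708875
C = S_0 * exp(-qT) * N(d1) - K * exp(-rT) * N(d2)
N(d1) = 0.83726207; N(d2) = 0.80006260
C = 26.0600 * 0.99708875 * 0.83726207 - 22.8400 * 0.99991670 * 0.80006260 = 3.4836


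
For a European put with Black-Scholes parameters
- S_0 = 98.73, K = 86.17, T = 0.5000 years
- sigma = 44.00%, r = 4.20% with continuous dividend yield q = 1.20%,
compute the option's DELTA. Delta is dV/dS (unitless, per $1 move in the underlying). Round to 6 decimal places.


Answer: Delta = -0.259166

Derivation:
d1 = 0.6411104559; d2 = 0.3299834722
phi(d1) = 0.3248311268; exp(-qT) = 0.9940179641; exp(-rT) = 0.9792189646
N(-d1) = 0.2607254607
Delta = -exp(-qT) * N(-d1) = -0.9940179641 * 0.2607254607 = -0.259166


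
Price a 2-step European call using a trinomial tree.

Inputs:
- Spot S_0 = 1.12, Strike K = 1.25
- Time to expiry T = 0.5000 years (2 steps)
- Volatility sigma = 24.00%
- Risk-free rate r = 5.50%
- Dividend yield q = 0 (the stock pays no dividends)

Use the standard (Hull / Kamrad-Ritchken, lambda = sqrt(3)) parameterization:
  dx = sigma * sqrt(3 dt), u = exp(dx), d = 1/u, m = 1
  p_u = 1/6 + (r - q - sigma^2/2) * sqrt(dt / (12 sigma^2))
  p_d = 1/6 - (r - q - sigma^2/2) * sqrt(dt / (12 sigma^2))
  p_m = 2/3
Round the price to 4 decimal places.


Answer: Price = V(0,0) = 0.0449

Derivation:
dt = T/N = 0.250000; dx = sigma*sqrt(3*dt) = 0.207846
u = exp(dx) = 1.231024; d = 1/u = 0.812332
p_u = 0.182424, p_m = 0.666667, p_d = 0.150910
Discount per step: exp(-r*dt) = 0.986344
Stock lattice S(k, j) with j the centered position index:
  k=0: S(0,+0) = 1.1200
  k=1: S(1,-1) = 0.9098; S(1,+0) = 1.1200; S(1,+1) = 1.3787
  k=2: S(2,-2) = 0.7391; S(2,-1) = 0.9098; S(2,+0) = 1.1200; S(2,+1) = 1.3787; S(2,+2) = 1.6973
Terminal payoffs V(N, j) = max(S_T - K, 0):
  V(2,-2) = 0.000000; V(2,-1) = 0.000000; V(2,+0) = 0.000000; V(2,+1) = 0.128747; V(2,+2) = 0.447270
Backward induction: V(k, j) = exp(-r*dt) * [p_u * V(k+1, j+1) + p_m * V(k+1, j) + p_d * V(k+1, j-1)]
  V(1,-1) = exp(-r*dt) * [p_u*0.000000 + p_m*0.000000 + p_d*0.000000] = 0.000000
  V(1,+0) = exp(-r*dt) * [p_u*0.128747 + p_m*0.000000 + p_d*0.000000] = 0.023166
  V(1,+1) = exp(-r*dt) * [p_u*0.447270 + p_m*0.128747 + p_d*0.000000] = 0.165137
  V(0,+0) = exp(-r*dt) * [p_u*0.165137 + p_m*0.023166 + p_d*0.000000] = 0.044946


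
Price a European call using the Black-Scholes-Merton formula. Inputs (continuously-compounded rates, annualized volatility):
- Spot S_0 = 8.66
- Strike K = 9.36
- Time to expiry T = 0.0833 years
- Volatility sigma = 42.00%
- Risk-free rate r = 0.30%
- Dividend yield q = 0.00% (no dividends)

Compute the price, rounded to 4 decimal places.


d1 = (ln(S/K) + (r - q + 0.5*sigma^2) * T) / (sigma * sqrt(T)) = -0.57856797
d2 = d1 - sigma * sqrt(T) = -0.69978728
exp(-rT) = 0.99975013; exp(-qT) = 1.00000000
C = S_0 * exp(-qT) * N(d1) - K * exp(-rT) * N(d2)
N(d1) = 0.28144036; N(d2) = 0.24203008
C = 8.6600 * 1.00000000 * 0.28144036 - 9.3600 * 0.99975013 * 0.24203008 = 0.1724

Answer: Price = 0.1724


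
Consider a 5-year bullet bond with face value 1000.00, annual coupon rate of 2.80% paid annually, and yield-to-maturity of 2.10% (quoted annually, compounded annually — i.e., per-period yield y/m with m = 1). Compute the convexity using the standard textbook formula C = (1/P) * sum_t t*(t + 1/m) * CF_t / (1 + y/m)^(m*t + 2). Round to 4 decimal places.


Answer: Convexity = 26.7877

Derivation:
Coupon per period c = face * coupon_rate / m = 28.000000
Periods per year m = 1; per-period yield y/m = 0.021000
Number of cashflows N = 5
Cashflows (t years, CF_t, discount factor 1/(1+y/m)^(m*t), PV):
  t = 1.0000: CF_t = 28.000000, DF = 0.979432, PV = 27.424094
  t = 2.0000: CF_t = 28.000000, DF = 0.959287, PV = 26.860033
  t = 3.0000: CF_t = 28.000000, DF = 0.939556, PV = 26.307574
  t = 4.0000: CF_t = 28.000000, DF = 0.920231, PV = 25.766478
  t = 5.0000: CF_t = 1028.000000, DF = 0.901304, PV = 926.540493
Price P = sum_t PV_t = 1032.898673
Convexity numerator sum_t t*(t + 1/m) * CF_t / (1+y/m)^(m*t + 2):
  t = 1.0000: term = 52.615149
  t = 2.0000: term = 154.598869
  t = 3.0000: term = 302.838138
  t = 4.0000: term = 494.348903
  t = 5.0000: term = 26664.544842
Convexity = (1/P) * sum = 27668.945900 / 1032.898673 = 26.787667


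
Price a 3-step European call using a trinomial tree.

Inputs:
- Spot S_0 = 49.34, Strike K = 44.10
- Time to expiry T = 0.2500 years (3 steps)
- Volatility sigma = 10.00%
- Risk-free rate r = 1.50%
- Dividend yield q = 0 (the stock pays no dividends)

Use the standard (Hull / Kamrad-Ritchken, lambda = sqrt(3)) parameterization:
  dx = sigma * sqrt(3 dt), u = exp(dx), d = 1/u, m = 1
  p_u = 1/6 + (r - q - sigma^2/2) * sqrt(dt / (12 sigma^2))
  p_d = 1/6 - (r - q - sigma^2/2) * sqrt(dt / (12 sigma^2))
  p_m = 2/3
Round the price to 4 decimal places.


dt = T/N = 0.083333; dx = sigma*sqrt(3*dt) = 0.050000
u = exp(dx) = 1.051271; d = 1/u = 0.951229
p_u = 0.175000, p_m = 0.666667, p_d = 0.158333
Discount per step: exp(-r*dt) = 0.998751
Stock lattice S(k, j) with j the centered position index:
  k=0: S(0,+0) = 49.3400
  k=1: S(1,-1) = 46.9337; S(1,+0) = 49.3400; S(1,+1) = 51.8697
  k=2: S(2,-2) = 44.6447; S(2,-1) = 46.9337; S(2,+0) = 49.3400; S(2,+1) = 51.8697; S(2,+2) = 54.5291
  k=3: S(3,-3) = 42.4673; S(3,-2) = 44.6447; S(3,-1) = 46.9337; S(3,+0) = 49.3400; S(3,+1) = 51.8697; S(3,+2) = 54.5291; S(3,+3) = 57.3249
Terminal payoffs V(N, j) = max(S_T - K, 0):
  V(3,-3) = 0.000000; V(3,-2) = 0.544678; V(3,-1) = 2.833660; V(3,+0) = 5.240000; V(3,+1) = 7.769716; V(3,+2) = 10.429133; V(3,+3) = 13.224902
Backward induction: V(k, j) = exp(-r*dt) * [p_u * V(k+1, j+1) + p_m * V(k+1, j) + p_d * V(k+1, j-1)]
  V(2,-2) = exp(-r*dt) * [p_u*2.833660 + p_m*0.544678 + p_d*0.000000] = 0.857936
  V(2,-1) = exp(-r*dt) * [p_u*5.240000 + p_m*2.833660 + p_d*0.544678] = 2.888734
  V(2,+0) = exp(-r*dt) * [p_u*7.769716 + p_m*5.240000 + p_d*2.833660] = 5.295073
  V(2,+1) = exp(-r*dt) * [p_u*10.429133 + p_m*7.769716 + p_d*5.240000] = 7.824788
  V(2,+2) = exp(-r*dt) * [p_u*13.224902 + p_m*10.429133 + p_d*7.769716] = 10.484205
  V(1,-1) = exp(-r*dt) * [p_u*5.295073 + p_m*2.888734 + p_d*0.857936] = 2.984567
  V(1,+0) = exp(-r*dt) * [p_u*7.824788 + p_m*5.295073 + p_d*2.888734] = 5.350078
  V(1,+1) = exp(-r*dt) * [p_u*10.484205 + p_m*7.824788 + p_d*5.295073] = 7.879792
  V(0,+0) = exp(-r*dt) * [p_u*7.879792 + p_m*5.350078 + p_d*2.984567] = 5.411470

Answer: Price = V(0,0) = 5.4115


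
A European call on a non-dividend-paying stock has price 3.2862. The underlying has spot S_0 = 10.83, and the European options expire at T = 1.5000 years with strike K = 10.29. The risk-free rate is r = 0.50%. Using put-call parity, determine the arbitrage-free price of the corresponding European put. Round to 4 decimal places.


Answer: Put price = 2.6693

Derivation:
Put-call parity: C - P = S_0 * exp(-qT) - K * exp(-rT).
S_0 * exp(-qT) = 10.8300 * 1.00000000 = 10.83000000
K * exp(-rT) = 10.2900 * 0.99252805 = 10.21311368
P = C - S*exp(-qT) + K*exp(-rT)
P = 3.2862 - 10.83000000 + 10.21311368 = 2.6693


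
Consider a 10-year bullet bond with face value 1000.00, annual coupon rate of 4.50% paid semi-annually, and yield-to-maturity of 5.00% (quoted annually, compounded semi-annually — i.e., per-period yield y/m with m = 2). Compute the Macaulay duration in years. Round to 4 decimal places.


Answer: Macaulay duration = 8.1171 years

Derivation:
Coupon per period c = face * coupon_rate / m = 22.500000
Periods per year m = 2; per-period yield y/m = 0.025000
Number of cashflows N = 20
Cashflows (t years, CF_t, discount factor 1/(1+y/m)^(m*t), PV):
  t = 0.5000: CF_t = 22.500000, DF = 0.975610, PV = 21.951220
  t = 1.0000: CF_t = 22.500000, DF = 0.951814, PV = 21.415824
  t = 1.5000: CF_t = 22.500000, DF = 0.928599, PV = 20.893487
  t = 2.0000: CF_t = 22.500000, DF = 0.905951, PV = 20.383890
  t = 2.5000: CF_t = 22.500000, DF = 0.883854, PV = 19.886721
  t = 3.0000: CF_t = 22.500000, DF = 0.862297, PV = 19.401679
  t = 3.5000: CF_t = 22.500000, DF = 0.841265, PV = 18.928468
  t = 4.0000: CF_t = 22.500000, DF = 0.820747, PV = 18.466798
  t = 4.5000: CF_t = 22.500000, DF = 0.800728, PV = 18.016388
  t = 5.0000: CF_t = 22.500000, DF = 0.781198, PV = 17.576964
  t = 5.5000: CF_t = 22.500000, DF = 0.762145, PV = 17.148258
  t = 6.0000: CF_t = 22.500000, DF = 0.743556, PV = 16.730007
  t = 6.5000: CF_t = 22.500000, DF = 0.725420, PV = 16.321958
  t = 7.0000: CF_t = 22.500000, DF = 0.707727, PV = 15.923862
  t = 7.5000: CF_t = 22.500000, DF = 0.690466, PV = 15.535475
  t = 8.0000: CF_t = 22.500000, DF = 0.673625, PV = 15.156561
  t = 8.5000: CF_t = 22.500000, DF = 0.657195, PV = 14.786889
  t = 9.0000: CF_t = 22.500000, DF = 0.641166, PV = 14.426233
  t = 9.5000: CF_t = 22.500000, DF = 0.625528, PV = 14.074374
  t = 10.0000: CF_t = 1022.500000, DF = 0.610271, PV = 624.002039
Price P = sum_t PV_t = 961.027094
Macaulay numerator sum_t t * PV_t:
  t * PV_t at t = 0.5000: 10.975610
  t * PV_t at t = 1.0000: 21.415824
  t * PV_t at t = 1.5000: 31.340230
  t * PV_t at t = 2.0000: 40.767779
  t * PV_t at t = 2.5000: 49.716804
  t * PV_t at t = 3.0000: 58.205038
  t * PV_t at t = 3.5000: 66.249637
  t * PV_t at t = 4.0000: 73.867191
  t * PV_t at t = 4.5000: 81.073747
  t * PV_t at t = 5.0000: 87.884820
  t * PV_t at t = 5.5000: 94.315417
  t * PV_t at t = 6.0000: 100.380044
  t * PV_t at t = 6.5000: 106.092730
  t * PV_t at t = 7.0000: 111.467033
  t * PV_t at t = 7.5000: 116.516063
  t * PV_t at t = 8.0000: 121.252488
  t * PV_t at t = 8.5000: 125.688555
  t * PV_t at t = 9.0000: 129.836097
  t * PV_t at t = 9.5000: 133.706549
  t * PV_t at t = 10.0000: 6240.020391
Macaulay duration D = (sum_t t * PV_t) / P = 7800.772047 / 961.027094 = 8.117120


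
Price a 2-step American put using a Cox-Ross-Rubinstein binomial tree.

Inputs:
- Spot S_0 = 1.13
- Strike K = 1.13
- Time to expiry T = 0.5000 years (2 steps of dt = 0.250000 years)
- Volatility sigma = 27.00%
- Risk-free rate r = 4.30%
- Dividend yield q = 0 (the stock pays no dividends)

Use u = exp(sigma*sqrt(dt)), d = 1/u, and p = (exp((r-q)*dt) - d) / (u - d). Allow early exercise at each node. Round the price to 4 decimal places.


Answer: Price = V(0,0) = 0.0697

Derivation:
dt = T/N = 0.250000
u = exp(sigma*sqrt(dt)) = 1.144537; d = 1/u = 0.873716
p = (exp((r-q)*dt) - d) / (u - d) = 0.506209
Discount per step: exp(-r*dt) = 0.989308
Stock lattice S(k, i) with i counting down-moves:
  k=0: S(0,0) = 1.1300
  k=1: S(1,0) = 1.2933; S(1,1) = 0.9873
  k=2: S(2,0) = 1.4803; S(2,1) = 1.1300; S(2,2) = 0.8626
Terminal payoffs V(N, i) = max(K - S_T, 0):
  V(2,0) = 0.000000; V(2,1) = 0.000000; V(2,2) = 0.267381
Backward induction: V(k, i) = exp(-r*dt) * [p * V(k+1, i) + (1-p) * V(k+1, i+1)]; then take max(V_cont, immediate exercise) for American.
  V(1,0) = exp(-r*dt) * [p*0.000000 + (1-p)*0.000000] = 0.000000; exercise = 0.000000; V(1,0) = max -> 0.000000
  V(1,1) = exp(-r*dt) * [p*0.000000 + (1-p)*0.267381] = 0.130619; exercise = 0.142701; V(1,1) = max -> 0.142701
  V(0,0) = exp(-r*dt) * [p*0.000000 + (1-p)*0.142701] = 0.069711; exercise = 0.000000; V(0,0) = max -> 0.069711


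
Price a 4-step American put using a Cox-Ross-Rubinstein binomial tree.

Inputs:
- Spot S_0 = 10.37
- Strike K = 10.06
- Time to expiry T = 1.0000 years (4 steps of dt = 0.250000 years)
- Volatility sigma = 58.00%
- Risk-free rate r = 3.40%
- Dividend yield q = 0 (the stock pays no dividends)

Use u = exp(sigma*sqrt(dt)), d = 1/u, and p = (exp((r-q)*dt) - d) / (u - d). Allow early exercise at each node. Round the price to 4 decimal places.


dt = T/N = 0.250000
u = exp(sigma*sqrt(dt)) = 1.336427; d = 1/u = 0.748264
p = (exp((r-q)*dt) - d) / (u - d) = 0.442517
Discount per step: exp(-r*dt) = 0.991536
Stock lattice S(k, i) with i counting down-moves:
  k=0: S(0,0) = 10.3700
  k=1: S(1,0) = 13.8588; S(1,1) = 7.7595
  k=2: S(2,0) = 18.5212; S(2,1) = 10.3700; S(2,2) = 5.8061
  k=3: S(3,0) = 24.7523; S(3,1) = 13.8588; S(3,2) = 7.7595; S(3,3) = 4.3445
  k=4: S(4,0) = 33.0796; S(4,1) = 18.5212; S(4,2) = 10.3700; S(4,3) = 5.8061; S(4,4) = 3.2509
Terminal payoffs V(N, i) = max(K - S_T, 0):
  V(4,0) = 0.000000; V(4,1) = 0.000000; V(4,2) = 0.000000; V(4,3) = 4.253854; V(4,4) = 6.809148
Backward induction: V(k, i) = exp(-r*dt) * [p * V(k+1, i) + (1-p) * V(k+1, i+1)]; then take max(V_cont, immediate exercise) for American.
  V(3,0) = exp(-r*dt) * [p*0.000000 + (1-p)*0.000000] = 0.000000; exercise = 0.000000; V(3,0) = max -> 0.000000
  V(3,1) = exp(-r*dt) * [p*0.000000 + (1-p)*0.000000] = 0.000000; exercise = 0.000000; V(3,1) = max -> 0.000000
  V(3,2) = exp(-r*dt) * [p*0.000000 + (1-p)*4.253854] = 2.351378; exercise = 2.300507; V(3,2) = max -> 2.351378
  V(3,3) = exp(-r*dt) * [p*4.253854 + (1-p)*6.809148] = 5.630325; exercise = 5.715472; V(3,3) = max -> 5.715472
  V(2,0) = exp(-r*dt) * [p*0.000000 + (1-p)*0.000000] = 0.000000; exercise = 0.000000; V(2,0) = max -> 0.000000
  V(2,1) = exp(-r*dt) * [p*0.000000 + (1-p)*2.351378] = 1.299758; exercise = 0.000000; V(2,1) = max -> 1.299758
  V(2,2) = exp(-r*dt) * [p*2.351378 + (1-p)*5.715472] = 4.191027; exercise = 4.253854; V(2,2) = max -> 4.253854
  V(1,0) = exp(-r*dt) * [p*0.000000 + (1-p)*1.299758] = 0.718460; exercise = 0.000000; V(1,0) = max -> 0.718460
  V(1,1) = exp(-r*dt) * [p*1.299758 + (1-p)*4.253854] = 2.921676; exercise = 2.300507; V(1,1) = max -> 2.921676
  V(0,0) = exp(-r*dt) * [p*0.718460 + (1-p)*2.921676] = 1.930238; exercise = 0.000000; V(0,0) = max -> 1.930238

Answer: Price = V(0,0) = 1.9302


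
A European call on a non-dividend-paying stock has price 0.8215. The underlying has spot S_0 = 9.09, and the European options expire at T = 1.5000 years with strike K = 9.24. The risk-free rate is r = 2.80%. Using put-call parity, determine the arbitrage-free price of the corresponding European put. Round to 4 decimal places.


Answer: Put price = 0.5915

Derivation:
Put-call parity: C - P = S_0 * exp(-qT) - K * exp(-rT).
S_0 * exp(-qT) = 9.0900 * 1.00000000 = 9.09000000
K * exp(-rT) = 9.2400 * 0.95886978 = 8.85995677
P = C - S*exp(-qT) + K*exp(-rT)
P = 0.8215 - 9.09000000 + 8.85995677 = 0.5915


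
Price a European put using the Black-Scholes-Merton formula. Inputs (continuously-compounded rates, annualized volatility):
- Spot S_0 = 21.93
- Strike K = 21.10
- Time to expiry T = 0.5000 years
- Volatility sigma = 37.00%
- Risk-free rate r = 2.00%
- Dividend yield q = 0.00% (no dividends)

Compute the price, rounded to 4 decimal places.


Answer: Price = 1.7464

Derivation:
d1 = (ln(S/K) + (r - q + 0.5*sigma^2) * T) / (sigma * sqrt(T)) = 0.31650681
d2 = d1 - sigma * sqrt(T) = 0.05487730
exp(-rT) = 0.99004983; exp(-qT) = 1.00000000
P = K * exp(-rT) * N(-d2) - S_0 * exp(-qT) * N(-d1)
N(-d1) = 0.37580893; N(-d2) = 0.47811811
P = 21.1000 * 0.99004983 * 0.47811811 - 21.9300 * 1.00000000 * 0.37580893 = 1.7464


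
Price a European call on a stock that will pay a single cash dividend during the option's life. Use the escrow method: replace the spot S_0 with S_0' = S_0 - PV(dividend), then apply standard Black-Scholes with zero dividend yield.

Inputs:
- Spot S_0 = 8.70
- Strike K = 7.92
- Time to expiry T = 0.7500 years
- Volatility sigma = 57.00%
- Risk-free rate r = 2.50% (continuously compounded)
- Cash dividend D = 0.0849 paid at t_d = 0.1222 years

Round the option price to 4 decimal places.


PV(D) = D * exp(-r * t_d) = 0.0849 * 0.99694966 = 0.08464103
S_0' = S_0 - PV(D) = 8.7000 - 0.08464103 = 8.61535897
d1 = (ln(S_0'/K) + (r + sigma^2/2)*T) / (sigma*sqrt(T)) = 0.45528188
d2 = d1 - sigma*sqrt(T) = -0.03835261
exp(-rT) = 0.98142469
N(d1) = 0.67554677; N(d2) = 0.48470327
C = S_0' * N(d1) - K * exp(-rT) * N(d2) = 8.61535897 * 0.67554677 - 7.9200 * 0.98142469 * 0.48470327 = 2.0525

Answer: Price = 2.0525


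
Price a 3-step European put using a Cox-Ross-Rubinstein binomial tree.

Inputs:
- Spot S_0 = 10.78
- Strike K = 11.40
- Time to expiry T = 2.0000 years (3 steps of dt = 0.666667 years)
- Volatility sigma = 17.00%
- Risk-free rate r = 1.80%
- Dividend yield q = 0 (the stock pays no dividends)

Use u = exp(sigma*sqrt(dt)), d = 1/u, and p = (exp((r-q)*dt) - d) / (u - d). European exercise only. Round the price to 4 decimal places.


dt = T/N = 0.666667
u = exp(sigma*sqrt(dt)) = 1.148899; d = 1/u = 0.870398
p = (exp((r-q)*dt) - d) / (u - d) = 0.508702
Discount per step: exp(-r*dt) = 0.988072
Stock lattice S(k, i) with i counting down-moves:
  k=0: S(0,0) = 10.7800
  k=1: S(1,0) = 12.3851; S(1,1) = 9.3829
  k=2: S(2,0) = 14.2293; S(2,1) = 10.7800; S(2,2) = 8.1669
  k=3: S(3,0) = 16.3480; S(3,1) = 12.3851; S(3,2) = 9.3829; S(3,3) = 7.1084
Terminal payoffs V(N, i) = max(K - S_T, 0):
  V(3,0) = 0.000000; V(3,1) = 0.000000; V(3,2) = 2.017107; V(3,3) = 4.291585
Backward induction: V(k, i) = exp(-r*dt) * [p * V(k+1, i) + (1-p) * V(k+1, i+1)].
  V(2,0) = exp(-r*dt) * [p*0.000000 + (1-p)*0.000000] = 0.000000
  V(2,1) = exp(-r*dt) * [p*0.000000 + (1-p)*2.017107] = 0.979180
  V(2,2) = exp(-r*dt) * [p*2.017107 + (1-p)*4.291585] = 3.097164
  V(1,0) = exp(-r*dt) * [p*0.000000 + (1-p)*0.979180] = 0.475331
  V(1,1) = exp(-r*dt) * [p*0.979180 + (1-p)*3.097164] = 1.995649
  V(0,0) = exp(-r*dt) * [p*0.475331 + (1-p)*1.995649] = 1.207681

Answer: Price = V(0,0) = 1.2077


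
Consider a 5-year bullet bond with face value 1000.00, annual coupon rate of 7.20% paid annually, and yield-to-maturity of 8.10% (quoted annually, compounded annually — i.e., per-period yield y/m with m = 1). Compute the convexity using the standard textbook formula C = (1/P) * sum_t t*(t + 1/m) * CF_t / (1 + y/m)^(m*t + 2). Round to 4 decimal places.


Answer: Convexity = 21.3263

Derivation:
Coupon per period c = face * coupon_rate / m = 72.000000
Periods per year m = 1; per-period yield y/m = 0.081000
Number of cashflows N = 5
Cashflows (t years, CF_t, discount factor 1/(1+y/m)^(m*t), PV):
  t = 1.0000: CF_t = 72.000000, DF = 0.925069, PV = 66.604995
  t = 2.0000: CF_t = 72.000000, DF = 0.855753, PV = 61.614242
  t = 3.0000: CF_t = 72.000000, DF = 0.791631, PV = 56.997448
  t = 4.0000: CF_t = 72.000000, DF = 0.732314, PV = 52.726594
  t = 5.0000: CF_t = 1072.000000, DF = 0.677441, PV = 726.216840
Price P = sum_t PV_t = 964.160120
Convexity numerator sum_t t*(t + 1/m) * CF_t / (1+y/m)^(m*t + 2):
  t = 1.0000: term = 113.994897
  t = 2.0000: term = 316.359566
  t = 3.0000: term = 585.309095
  t = 4.0000: term = 902.419203
  t = 5.0000: term = 18643.874996
Convexity = (1/P) * sum = 20561.957757 / 964.160120 = 21.326289


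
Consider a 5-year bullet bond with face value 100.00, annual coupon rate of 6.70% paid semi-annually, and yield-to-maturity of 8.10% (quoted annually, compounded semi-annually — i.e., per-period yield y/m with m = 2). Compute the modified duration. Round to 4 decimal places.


Answer: Modified duration = 4.1390

Derivation:
Coupon per period c = face * coupon_rate / m = 3.350000
Periods per year m = 2; per-period yield y/m = 0.040500
Number of cashflows N = 10
Cashflows (t years, CF_t, discount factor 1/(1+y/m)^(m*t), PV):
  t = 0.5000: CF_t = 3.350000, DF = 0.961076, PV = 3.219606
  t = 1.0000: CF_t = 3.350000, DF = 0.923668, PV = 3.094287
  t = 1.5000: CF_t = 3.350000, DF = 0.887715, PV = 2.973847
  t = 2.0000: CF_t = 3.350000, DF = 0.853162, PV = 2.858094
  t = 2.5000: CF_t = 3.350000, DF = 0.819954, PV = 2.746846
  t = 3.0000: CF_t = 3.350000, DF = 0.788039, PV = 2.639929
  t = 3.5000: CF_t = 3.350000, DF = 0.757365, PV = 2.537174
  t = 4.0000: CF_t = 3.350000, DF = 0.727886, PV = 2.438418
  t = 4.5000: CF_t = 3.350000, DF = 0.699554, PV = 2.343506
  t = 5.0000: CF_t = 103.350000, DF = 0.672325, PV = 69.484772
Price P = sum_t PV_t = 94.336479
First compute Macaulay numerator sum_t t * PV_t:
  t * PV_t at t = 0.5000: 1.609803
  t * PV_t at t = 1.0000: 3.094287
  t * PV_t at t = 1.5000: 4.460770
  t * PV_t at t = 2.0000: 5.716187
  t * PV_t at t = 2.5000: 6.867116
  t * PV_t at t = 3.0000: 7.919788
  t * PV_t at t = 3.5000: 8.880108
  t * PV_t at t = 4.0000: 9.753671
  t * PV_t at t = 4.5000: 10.545776
  t * PV_t at t = 5.0000: 347.423859
Macaulay duration D = 406.271367 / 94.336479 = 4.306620
Modified duration = D / (1 + y/m) = 4.306620 / (1 + 0.040500) = 4.138991


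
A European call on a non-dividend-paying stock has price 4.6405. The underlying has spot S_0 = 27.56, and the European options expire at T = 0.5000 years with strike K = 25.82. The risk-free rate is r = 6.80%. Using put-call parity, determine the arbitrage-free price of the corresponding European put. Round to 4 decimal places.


Answer: Put price = 2.0374

Derivation:
Put-call parity: C - P = S_0 * exp(-qT) - K * exp(-rT).
S_0 * exp(-qT) = 27.5600 * 1.00000000 = 27.56000000
K * exp(-rT) = 25.8200 * 0.96657150 = 24.95687625
P = C - S*exp(-qT) + K*exp(-rT)
P = 4.6405 - 27.56000000 + 24.95687625 = 2.0374


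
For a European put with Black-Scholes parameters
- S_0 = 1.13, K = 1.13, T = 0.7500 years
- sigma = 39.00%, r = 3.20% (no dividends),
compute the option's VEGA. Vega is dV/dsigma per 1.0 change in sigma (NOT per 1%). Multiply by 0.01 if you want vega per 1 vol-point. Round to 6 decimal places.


Answer: Vega = 0.379331

Derivation:
d1 = 0.2399334484; d2 = -0.0978164591
phi(d1) = 0.3876228055; exp(-qT) = 1.0000000000; exp(-rT) = 0.9762857098
Vega = S * exp(-qT) * phi(d1) * sqrt(T) = 1.1300 * 1.0000000000 * 0.3876228055 * 0.8660254038 = 0.379331


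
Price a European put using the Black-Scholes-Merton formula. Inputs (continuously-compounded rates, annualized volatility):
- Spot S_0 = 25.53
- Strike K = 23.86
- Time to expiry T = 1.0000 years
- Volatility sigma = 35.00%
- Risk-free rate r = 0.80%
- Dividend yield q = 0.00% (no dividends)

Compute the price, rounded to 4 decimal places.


Answer: Price = 2.5660

Derivation:
d1 = (ln(S/K) + (r - q + 0.5*sigma^2) * T) / (sigma * sqrt(T)) = 0.39114518
d2 = d1 - sigma * sqrt(T) = 0.04114518
exp(-rT) = 0.99203191; exp(-qT) = 1.00000000
P = K * exp(-rT) * N(-d2) - S_0 * exp(-qT) * N(-d1)
N(-d1) = 0.34784496; N(-d2) = 0.48359008
P = 23.8600 * 0.99203191 * 0.48359008 - 25.5300 * 1.00000000 * 0.34784496 = 2.5660


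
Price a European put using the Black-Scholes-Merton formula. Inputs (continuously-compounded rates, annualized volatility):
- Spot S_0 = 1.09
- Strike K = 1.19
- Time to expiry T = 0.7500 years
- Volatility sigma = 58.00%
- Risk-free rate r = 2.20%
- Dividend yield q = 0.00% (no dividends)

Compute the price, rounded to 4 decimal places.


Answer: Price = 0.2666

Derivation:
d1 = (ln(S/K) + (r - q + 0.5*sigma^2) * T) / (sigma * sqrt(T)) = 0.10924739
d2 = d1 - sigma * sqrt(T) = -0.39304734
exp(-rT) = 0.98363538; exp(-qT) = 1.00000000
P = K * exp(-rT) * N(-d2) - S_0 * exp(-qT) * N(-d1)
N(-d1) = 0.45650314; N(-d2) = 0.65285774
P = 1.1900 * 0.98363538 * 0.65285774 - 1.0900 * 1.00000000 * 0.45650314 = 0.2666


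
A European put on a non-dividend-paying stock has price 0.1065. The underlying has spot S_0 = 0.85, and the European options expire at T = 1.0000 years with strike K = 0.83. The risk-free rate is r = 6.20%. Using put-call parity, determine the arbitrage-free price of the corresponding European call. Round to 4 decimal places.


Answer: Call price = 0.1764

Derivation:
Put-call parity: C - P = S_0 * exp(-qT) - K * exp(-rT).
S_0 * exp(-qT) = 0.8500 * 1.00000000 = 0.85000000
K * exp(-rT) = 0.8300 * 0.93988289 = 0.78010280
C = P + S*exp(-qT) - K*exp(-rT)
C = 0.1065 + 0.85000000 - 0.78010280 = 0.1764


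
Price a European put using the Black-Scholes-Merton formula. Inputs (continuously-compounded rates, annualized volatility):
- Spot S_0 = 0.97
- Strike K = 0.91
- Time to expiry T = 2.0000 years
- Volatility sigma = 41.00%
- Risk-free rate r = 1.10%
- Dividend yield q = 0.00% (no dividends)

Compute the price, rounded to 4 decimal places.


d1 = (ln(S/K) + (r - q + 0.5*sigma^2) * T) / (sigma * sqrt(T)) = 0.43797758
d2 = d1 - sigma * sqrt(T) = -0.14184998
exp(-rT) = 0.97824024; exp(-qT) = 1.00000000
P = K * exp(-rT) * N(-d2) - S_0 * exp(-qT) * N(-d1)
N(-d1) = 0.33070127; N(-d2) = 0.55640075
P = 0.9100 * 0.97824024 * 0.55640075 - 0.9700 * 1.00000000 * 0.33070127 = 0.1745

Answer: Price = 0.1745


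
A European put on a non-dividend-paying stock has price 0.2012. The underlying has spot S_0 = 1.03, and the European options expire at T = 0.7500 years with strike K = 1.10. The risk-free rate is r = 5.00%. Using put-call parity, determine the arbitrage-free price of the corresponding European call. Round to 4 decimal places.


Put-call parity: C - P = S_0 * exp(-qT) - K * exp(-rT).
S_0 * exp(-qT) = 1.0300 * 1.00000000 = 1.03000000
K * exp(-rT) = 1.1000 * 0.96319442 = 1.05951386
C = P + S*exp(-qT) - K*exp(-rT)
C = 0.2012 + 1.03000000 - 1.05951386 = 0.1717

Answer: Call price = 0.1717
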